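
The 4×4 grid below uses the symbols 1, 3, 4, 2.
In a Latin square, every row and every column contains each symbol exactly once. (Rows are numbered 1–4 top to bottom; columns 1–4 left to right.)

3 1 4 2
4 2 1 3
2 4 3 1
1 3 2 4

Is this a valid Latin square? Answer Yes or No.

Yes

Each row is a permutation of the 4 symbols, and so is each column.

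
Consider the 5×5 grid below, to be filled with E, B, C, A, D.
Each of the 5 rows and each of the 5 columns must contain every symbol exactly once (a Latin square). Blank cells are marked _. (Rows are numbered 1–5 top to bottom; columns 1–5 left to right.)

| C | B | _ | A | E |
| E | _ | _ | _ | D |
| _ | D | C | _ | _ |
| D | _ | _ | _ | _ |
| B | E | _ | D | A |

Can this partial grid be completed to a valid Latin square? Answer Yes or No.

No

Row 5, column 3: row 5 together with column 3 already contain {E, B, C, A, D} — every symbol — so nothing can go there. The grid has no valid completion.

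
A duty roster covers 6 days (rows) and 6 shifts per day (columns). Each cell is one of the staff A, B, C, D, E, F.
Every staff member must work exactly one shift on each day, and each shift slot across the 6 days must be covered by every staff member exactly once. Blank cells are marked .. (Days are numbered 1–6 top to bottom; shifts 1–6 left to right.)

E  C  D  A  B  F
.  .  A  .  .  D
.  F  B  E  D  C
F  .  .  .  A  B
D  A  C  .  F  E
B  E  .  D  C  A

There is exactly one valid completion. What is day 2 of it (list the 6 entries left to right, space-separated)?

C B A F E D

Day 2, shift 1: day 2 has {A, D} and shift 1 has {B, D, E, F}, leaving only C.
Day 2, shift 2: day 2 has {A, C, D} and shift 2 has {A, C, E, F}, leaving only B.
Day 2, shift 4: day 2 has {A, B, C, D} and shift 4 has {A, D, E}, leaving only F.
Day 2, shift 5: day 2 has {A, B, C, D, F} and shift 5 has {A, B, C, D, F}, leaving only E.
So day 2 reads: C B A F E D.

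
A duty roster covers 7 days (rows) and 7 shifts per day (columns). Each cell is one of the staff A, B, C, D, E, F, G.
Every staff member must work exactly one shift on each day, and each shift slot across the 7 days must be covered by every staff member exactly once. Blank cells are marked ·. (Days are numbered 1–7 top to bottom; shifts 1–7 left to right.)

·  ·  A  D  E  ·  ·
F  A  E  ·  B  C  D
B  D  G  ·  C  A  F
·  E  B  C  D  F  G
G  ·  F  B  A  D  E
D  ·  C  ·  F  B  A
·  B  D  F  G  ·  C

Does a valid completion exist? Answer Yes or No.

Day 1, shift 1: day 1 has {A, D, E} and shift 1 has {B, D, F, G}, so it must be C.
Day 1, shift 6: day 1 has {A, C, D, E} and shift 6 has {A, B, C, D, F}, so it must be G.
Day 1, shift 2: day 1 has {A, C, D, E, G} and shift 2 has {A, B, D, E}, so it must be F.
Day 1, shift 7: day 1 has {A, C, D, E, F, G} and shift 7 has {A, C, D, E, F, G}, so it must be B.
Day 2, shift 4: day 2 has {A, B, C, D, E, F} and shift 4 has {B, C, D, F}, so it must be G.
Day 3, shift 4: day 3 has {A, B, C, D, F, G} and shift 4 has {B, C, D, F, G}, so it must be E.
Now day 6, shift 4: day 6 together with shift 4 already contain {A, B, C, D, E, F, G} — every symbol — so nothing can go there. The grid has no valid completion.

No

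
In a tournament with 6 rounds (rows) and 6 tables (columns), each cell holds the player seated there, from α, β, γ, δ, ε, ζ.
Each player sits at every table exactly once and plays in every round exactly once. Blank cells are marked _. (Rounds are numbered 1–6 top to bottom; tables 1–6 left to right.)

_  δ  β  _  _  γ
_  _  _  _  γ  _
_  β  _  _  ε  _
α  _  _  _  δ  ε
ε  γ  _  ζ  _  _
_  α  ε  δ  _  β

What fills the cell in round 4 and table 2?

Round 4 already has {α, δ, ε} and table 2 already has {α, β, γ, δ}, so round 4, table 2 must be ζ.

ζ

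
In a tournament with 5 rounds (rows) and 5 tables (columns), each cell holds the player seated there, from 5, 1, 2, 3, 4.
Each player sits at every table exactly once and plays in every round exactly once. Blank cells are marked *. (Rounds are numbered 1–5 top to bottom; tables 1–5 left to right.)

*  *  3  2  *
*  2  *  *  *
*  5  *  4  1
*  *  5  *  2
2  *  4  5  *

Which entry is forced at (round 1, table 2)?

Round 2, table 3: round 2 has {2} and table 3 has {5, 3, 4}, leaving only 1.
Round 2, table 4: round 2 has {1, 2} and table 4 has {5, 2, 4}, leaving only 3.
Round 3, table 1: round 3 has {5, 1, 4} and table 1 has {2}, leaving only 3.
Round 3, table 3: round 3 has {5, 1, 3, 4} and table 3 has {5, 1, 3, 4}, leaving only 2.
Round 4, table 4: round 4 has {5, 2} and table 4 has {5, 2, 3, 4}, leaving only 1.
Round 4, table 1: round 4 has {5, 1, 2} and table 1 has {2, 3}, leaving only 4.
Round 2, table 1: round 2 has {1, 2, 3} and table 1 has {2, 3, 4}, leaving only 5.
Round 1, table 1: round 1 has {2, 3} and table 1 has {5, 2, 3, 4}, leaving only 1.
Round 1 already has {1, 2, 3} and table 2 already has {5, 2}, so round 1, table 2 must be 4.

4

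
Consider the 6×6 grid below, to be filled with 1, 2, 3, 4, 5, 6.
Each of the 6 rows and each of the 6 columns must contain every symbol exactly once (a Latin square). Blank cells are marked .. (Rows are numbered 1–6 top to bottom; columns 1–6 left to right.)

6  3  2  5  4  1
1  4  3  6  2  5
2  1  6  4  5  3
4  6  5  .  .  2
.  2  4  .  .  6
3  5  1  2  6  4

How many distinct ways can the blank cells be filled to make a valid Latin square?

Row 4, column 4: eliminating its row and column leaves {1, 3}.
Row 4, column 5: eliminating its row and column leaves {1, 3}.
Row 5, column 1: eliminating its row and column leaves {5}.
Row 5, column 4: eliminating its row and column leaves {1, 3}.
Row 5, column 5: eliminating its row and column leaves {1, 3}.
Enumerating the assignments across these blanks that avoid any row or column repeat gives 2 completions.

2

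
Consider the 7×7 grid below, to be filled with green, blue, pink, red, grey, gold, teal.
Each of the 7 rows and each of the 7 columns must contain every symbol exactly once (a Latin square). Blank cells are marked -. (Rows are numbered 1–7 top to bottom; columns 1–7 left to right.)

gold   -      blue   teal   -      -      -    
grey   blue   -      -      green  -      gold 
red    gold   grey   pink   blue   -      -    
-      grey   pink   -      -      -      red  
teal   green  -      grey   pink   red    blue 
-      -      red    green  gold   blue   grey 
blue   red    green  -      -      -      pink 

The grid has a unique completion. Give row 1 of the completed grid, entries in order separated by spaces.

Row 1, column 2: row 1 has {blue, gold, teal} and column 2 has {green, blue, red, grey, gold}, leaving only pink.
Row 1, column 7: row 1 has {blue, pink, gold, teal} and column 7 has {blue, pink, red, grey, gold}, leaving only green.
Row 1, column 6: row 1 has {green, blue, pink, gold, teal} and column 6 has {blue, red}, leaving only grey.
Row 1, column 5: row 1 has {green, blue, pink, grey, gold, teal} and column 5 has {green, blue, pink, gold}, leaving only red.
So row 1 reads: gold pink blue teal red grey green.

gold pink blue teal red grey green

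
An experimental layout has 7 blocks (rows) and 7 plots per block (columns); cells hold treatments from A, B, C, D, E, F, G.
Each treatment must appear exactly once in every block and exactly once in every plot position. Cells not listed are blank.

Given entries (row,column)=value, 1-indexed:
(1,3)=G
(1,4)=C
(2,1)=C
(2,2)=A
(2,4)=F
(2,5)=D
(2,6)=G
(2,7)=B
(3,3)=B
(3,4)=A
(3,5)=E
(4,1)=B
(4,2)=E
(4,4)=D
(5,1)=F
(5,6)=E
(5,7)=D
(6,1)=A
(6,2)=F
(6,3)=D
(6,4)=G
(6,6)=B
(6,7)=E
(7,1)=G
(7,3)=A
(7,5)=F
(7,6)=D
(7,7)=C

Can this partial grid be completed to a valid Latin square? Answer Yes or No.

Yes

No block or plot among the givens repeats a symbol, and propagating forced cells runs into no contradiction.
One valid completion exists (for instance, E D G C B A F / C A E F D G B / D C B A E F G / B E F D G C A / F G C B A E D / A F D G C B E / G B A E F D C).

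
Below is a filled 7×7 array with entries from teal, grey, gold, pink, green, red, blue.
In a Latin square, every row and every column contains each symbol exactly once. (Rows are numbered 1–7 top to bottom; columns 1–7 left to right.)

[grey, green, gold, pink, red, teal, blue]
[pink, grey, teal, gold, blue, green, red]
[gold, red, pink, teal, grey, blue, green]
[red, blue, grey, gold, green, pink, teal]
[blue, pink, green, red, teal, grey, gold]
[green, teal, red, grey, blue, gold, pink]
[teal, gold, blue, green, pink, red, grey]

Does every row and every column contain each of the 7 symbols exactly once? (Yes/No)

No

Every row is a permutation, but column 5 contains blue twice (at rows 2 and 6).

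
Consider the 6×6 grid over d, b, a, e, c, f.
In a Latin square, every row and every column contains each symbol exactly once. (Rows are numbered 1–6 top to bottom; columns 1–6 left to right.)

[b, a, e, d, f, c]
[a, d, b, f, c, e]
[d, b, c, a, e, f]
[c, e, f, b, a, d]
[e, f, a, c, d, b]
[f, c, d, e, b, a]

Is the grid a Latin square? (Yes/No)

Each row is a permutation of the 6 symbols, and so is each column.

Yes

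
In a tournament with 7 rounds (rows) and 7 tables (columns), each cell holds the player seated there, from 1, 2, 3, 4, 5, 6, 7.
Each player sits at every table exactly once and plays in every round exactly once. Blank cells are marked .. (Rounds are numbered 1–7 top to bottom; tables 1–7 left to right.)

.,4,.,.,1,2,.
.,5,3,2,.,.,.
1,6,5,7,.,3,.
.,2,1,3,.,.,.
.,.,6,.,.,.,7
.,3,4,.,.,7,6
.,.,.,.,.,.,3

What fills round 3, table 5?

4

Round 1, table 3: round 1 has {1, 2, 4} and table 3 has {1, 3, 4, 5, 6}, leaving only 7.
Round 1, table 7: round 1 has {1, 2, 4, 7} and table 7 has {3, 6, 7}, leaving only 5.
Round 1, table 4: round 1 has {1, 2, 4, 5, 7} and table 4 has {2, 3, 7}, leaving only 6.
Round 1, table 1: round 1 has {1, 2, 4, 5, 6, 7} and table 1 has {1}, leaving only 3.
Round 4, table 7: round 4 has {1, 2, 3} and table 7 has {3, 5, 6, 7}, leaving only 4.
Round 2, table 7: round 2 has {2, 3, 5} and table 7 has {3, 4, 5, 6, 7}, leaving only 1.
Round 3, table 7: round 3 has {1, 3, 5, 6, 7} and table 7 has {1, 3, 4, 5, 6, 7}, leaving only 2.
Round 3 already has {1, 2, 3, 5, 6, 7} and table 5 already has {1}, so round 3, table 5 must be 4.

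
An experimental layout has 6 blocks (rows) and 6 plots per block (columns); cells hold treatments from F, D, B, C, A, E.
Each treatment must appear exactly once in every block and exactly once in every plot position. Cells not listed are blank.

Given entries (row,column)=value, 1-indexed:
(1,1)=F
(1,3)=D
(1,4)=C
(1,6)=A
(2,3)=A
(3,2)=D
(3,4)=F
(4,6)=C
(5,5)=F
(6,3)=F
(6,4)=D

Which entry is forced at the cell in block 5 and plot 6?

D

Block 5, plot 6 is narrowed to {D, B, E}.
If it were B, then block 6, plot 6 would be left with no valid symbol.
If it were E, then block 6, plot 6 would be left with no valid symbol.
So block 5, plot 6 must be D.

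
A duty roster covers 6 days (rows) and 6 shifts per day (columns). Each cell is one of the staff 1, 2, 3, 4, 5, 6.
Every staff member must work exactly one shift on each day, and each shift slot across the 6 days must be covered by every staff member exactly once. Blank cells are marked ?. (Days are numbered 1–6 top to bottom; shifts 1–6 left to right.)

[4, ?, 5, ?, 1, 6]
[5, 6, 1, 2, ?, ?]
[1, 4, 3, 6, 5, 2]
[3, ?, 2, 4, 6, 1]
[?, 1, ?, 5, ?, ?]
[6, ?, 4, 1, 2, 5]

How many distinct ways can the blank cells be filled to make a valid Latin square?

Day 1, shift 2: eliminating its day and shift leaves {2, 3}.
Day 1, shift 4: eliminating its day and shift leaves {3}.
Day 2, shift 5: eliminating its day and shift leaves {3, 4}.
Day 2, shift 6: eliminating its day and shift leaves {3, 4}.
Day 4, shift 2: eliminating its day and shift leaves {5}.
Day 5, shift 1: eliminating its day and shift leaves {2}.
Day 5, shift 3: eliminating its day and shift leaves {6}.
Day 5, shift 5: eliminating its day and shift leaves {3, 4}.
Day 5, shift 6: eliminating its day and shift leaves {3, 4}.
Day 6, shift 2: eliminating its day and shift leaves {3}.
Enumerating the assignments across these blanks that avoid any day or shift repeat gives 2 completions.

2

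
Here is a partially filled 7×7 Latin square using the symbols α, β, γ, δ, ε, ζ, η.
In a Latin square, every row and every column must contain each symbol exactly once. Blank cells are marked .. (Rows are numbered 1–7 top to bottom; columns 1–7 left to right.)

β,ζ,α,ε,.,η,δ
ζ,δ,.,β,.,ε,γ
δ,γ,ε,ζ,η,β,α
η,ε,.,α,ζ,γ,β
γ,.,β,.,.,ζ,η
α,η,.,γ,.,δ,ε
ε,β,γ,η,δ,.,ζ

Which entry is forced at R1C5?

γ

Row 1 already has {α, β, δ, ε, ζ, η} and column 5 already has {δ, ζ, η}, so row 1, column 5 must be γ.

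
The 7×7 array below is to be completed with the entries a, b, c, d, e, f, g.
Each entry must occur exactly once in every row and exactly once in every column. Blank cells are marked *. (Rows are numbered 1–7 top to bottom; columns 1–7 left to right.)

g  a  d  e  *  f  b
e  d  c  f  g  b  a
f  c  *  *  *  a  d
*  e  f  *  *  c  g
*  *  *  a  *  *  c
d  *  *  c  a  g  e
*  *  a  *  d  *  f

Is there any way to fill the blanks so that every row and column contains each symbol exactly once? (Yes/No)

No row or column among the givens repeats a symbol, and propagating forced cells runs into no contradiction.
One valid completion exists (for instance, g a d e c f b / e d c f g b a / f c g b e a d / a e f d b c g / b g e a f d c / d f b c a g e / c b a g d e f).

Yes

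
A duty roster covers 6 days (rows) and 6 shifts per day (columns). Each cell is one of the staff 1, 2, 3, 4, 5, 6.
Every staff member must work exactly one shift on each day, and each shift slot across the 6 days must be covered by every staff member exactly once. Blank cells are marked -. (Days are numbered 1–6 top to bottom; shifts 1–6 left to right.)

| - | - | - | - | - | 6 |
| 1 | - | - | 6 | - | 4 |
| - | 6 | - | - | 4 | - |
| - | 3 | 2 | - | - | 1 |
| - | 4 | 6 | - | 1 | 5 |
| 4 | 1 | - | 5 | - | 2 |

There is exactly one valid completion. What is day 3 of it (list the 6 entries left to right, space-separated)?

5 6 1 2 4 3

Day 3, shift 6: day 3 has {4, 6} and shift 6 has {1, 2, 4, 5, 6}, leaving only 3.
Day 4, shift 4: day 4 has {1, 2, 3} and shift 4 has {5, 6}, leaving only 4.
Day 6, shift 3: day 6 has {1, 2, 4, 5} and shift 3 has {2, 6}, leaving only 3.
Day 2, shift 3: day 2 has {1, 4, 6} and shift 3 has {2, 3, 6}, leaving only 5.
Day 3, shift 3: day 3 has {3, 4, 6} and shift 3 has {2, 3, 5, 6}, leaving only 1.
Day 3, shift 4: day 3 has {1, 3, 4, 6} and shift 4 has {4, 5, 6}, leaving only 2.
Day 3, shift 1: day 3 has {1, 2, 3, 4, 6} and shift 1 has {1, 4}, leaving only 5.
So day 3 reads: 5 6 1 2 4 3.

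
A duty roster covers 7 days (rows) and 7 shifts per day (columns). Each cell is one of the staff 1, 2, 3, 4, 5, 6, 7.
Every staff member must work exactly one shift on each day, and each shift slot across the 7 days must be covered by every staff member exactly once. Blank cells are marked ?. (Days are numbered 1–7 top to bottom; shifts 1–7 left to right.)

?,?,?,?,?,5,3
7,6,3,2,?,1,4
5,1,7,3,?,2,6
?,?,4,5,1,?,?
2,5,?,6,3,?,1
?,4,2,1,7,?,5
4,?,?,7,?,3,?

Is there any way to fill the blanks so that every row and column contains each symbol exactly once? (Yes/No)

Day 5, shift 3: day 5 together with shift 3 already contain {1, 2, 3, 4, 5, 6, 7} — every symbol — so nothing can go there. The grid has no valid completion.

No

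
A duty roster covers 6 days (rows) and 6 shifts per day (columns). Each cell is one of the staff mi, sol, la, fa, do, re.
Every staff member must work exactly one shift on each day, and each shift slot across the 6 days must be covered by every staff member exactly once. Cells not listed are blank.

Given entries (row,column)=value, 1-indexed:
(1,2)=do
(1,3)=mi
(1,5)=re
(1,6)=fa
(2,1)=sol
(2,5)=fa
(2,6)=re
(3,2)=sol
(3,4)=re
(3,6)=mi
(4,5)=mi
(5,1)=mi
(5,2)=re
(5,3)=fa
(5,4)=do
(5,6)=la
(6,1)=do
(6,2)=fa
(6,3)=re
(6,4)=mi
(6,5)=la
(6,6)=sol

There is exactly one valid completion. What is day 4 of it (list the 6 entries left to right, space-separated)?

Day 4, shift 2: day 4 has {mi} and shift 2 has {sol, fa, do, re}, leaving only la.
Day 4, shift 6: day 4 has {mi, la} and shift 6 has {mi, sol, la, fa, re}, leaving only do.
Day 4, shift 3: day 4 has {mi, la, do} and shift 3 has {mi, fa, re}, leaving only sol.
Day 4, shift 4: day 4 has {mi, sol, la, do} and shift 4 has {mi, do, re}, leaving only fa.
Day 4, shift 1: day 4 has {mi, sol, la, fa, do} and shift 1 has {mi, sol, do}, leaving only re.
So day 4 reads: re la sol fa mi do.

re la sol fa mi do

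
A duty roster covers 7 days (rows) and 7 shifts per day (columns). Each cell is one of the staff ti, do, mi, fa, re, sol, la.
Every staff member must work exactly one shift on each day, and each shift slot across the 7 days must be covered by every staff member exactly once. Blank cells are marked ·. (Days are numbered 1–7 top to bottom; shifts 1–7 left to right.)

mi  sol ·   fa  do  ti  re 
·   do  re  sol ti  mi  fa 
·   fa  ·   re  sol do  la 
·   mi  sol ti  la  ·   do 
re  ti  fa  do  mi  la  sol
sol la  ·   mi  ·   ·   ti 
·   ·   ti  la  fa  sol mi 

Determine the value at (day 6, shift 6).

Day 1, shift 3: day 1 has {ti, do, mi, fa, re, sol} and shift 3 has {ti, fa, re, sol}, leaving only la.
Day 2, shift 1: day 2 has {ti, do, mi, fa, re, sol} and shift 1 has {mi, re, sol}, leaving only la.
Day 3, shift 1: day 3 has {do, fa, re, sol, la} and shift 1 has {mi, re, sol, la}, leaving only ti.
Day 3, shift 3: day 3 has {ti, do, fa, re, sol, la} and shift 3 has {ti, fa, re, sol, la}, leaving only mi.
Day 4, shift 1: day 4 has {ti, do, mi, sol, la} and shift 1 has {ti, mi, re, sol, la}, leaving only fa.
Day 4, shift 6: day 4 has {ti, do, mi, fa, sol, la} and shift 6 has {ti, do, mi, sol, la}, leaving only re.
Day 6 already has {ti, mi, sol, la} and shift 6 already has {ti, do, mi, re, sol, la}, so day 6, shift 6 must be fa.

fa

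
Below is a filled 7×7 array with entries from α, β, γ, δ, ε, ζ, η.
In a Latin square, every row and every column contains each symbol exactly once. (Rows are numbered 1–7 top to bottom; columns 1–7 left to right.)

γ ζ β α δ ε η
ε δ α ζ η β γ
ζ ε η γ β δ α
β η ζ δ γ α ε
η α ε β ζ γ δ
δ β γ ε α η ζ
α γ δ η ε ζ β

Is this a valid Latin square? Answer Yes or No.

Each row is a permutation of the 7 symbols, and so is each column.

Yes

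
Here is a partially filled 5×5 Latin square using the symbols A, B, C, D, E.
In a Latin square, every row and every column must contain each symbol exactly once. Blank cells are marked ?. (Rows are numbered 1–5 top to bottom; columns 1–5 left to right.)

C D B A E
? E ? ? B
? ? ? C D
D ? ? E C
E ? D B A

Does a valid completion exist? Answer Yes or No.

Yes

No row or column among the givens repeats a symbol, and propagating forced cells runs into no contradiction.
One valid completion exists (for instance, C D B A E / A E C D B / B A E C D / D B A E C / E C D B A).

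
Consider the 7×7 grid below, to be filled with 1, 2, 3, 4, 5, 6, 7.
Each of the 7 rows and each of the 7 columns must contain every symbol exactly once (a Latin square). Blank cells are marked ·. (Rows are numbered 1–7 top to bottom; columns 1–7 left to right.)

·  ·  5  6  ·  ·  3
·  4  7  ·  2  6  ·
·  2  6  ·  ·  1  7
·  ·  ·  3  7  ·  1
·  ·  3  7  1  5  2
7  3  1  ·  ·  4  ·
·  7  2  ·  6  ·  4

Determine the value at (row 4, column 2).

5

Row 1, column 2: row 1 has {3, 5, 6} and column 2 has {2, 3, 4, 7}, leaving only 1.
Row 1, column 5: row 1 has {1, 3, 5, 6} and column 5 has {1, 2, 6, 7}, leaving only 4.
Row 1, column 1: row 1 has {1, 3, 4, 5, 6} and column 1 has {7}, leaving only 2.
Row 1, column 6: row 1 has {1, 2, 3, 4, 5, 6} and column 6 has {1, 4, 5, 6}, leaving only 7.
Row 2, column 7: row 2 has {2, 4, 6, 7} and column 7 has {1, 2, 3, 4, 7}, leaving only 5.
Row 2, column 4: row 2 has {2, 4, 5, 6, 7} and column 4 has {3, 6, 7}, leaving only 1.
Row 2, column 1: row 2 has {1, 2, 4, 5, 6, 7} and column 1 has {2, 7}, leaving only 3.
Row 4, column 3: row 4 has {1, 3, 7} and column 3 has {1, 2, 3, 5, 6, 7}, leaving only 4.
Row 4, column 6: row 4 has {1, 3, 4, 7} and column 6 has {1, 4, 5, 6, 7}, leaving only 2.
Row 5, column 2: row 5 has {1, 2, 3, 5, 7} and column 2 has {1, 2, 3, 4, 7}, leaving only 6.
Row 4 already has {1, 2, 3, 4, 7} and column 2 already has {1, 2, 3, 4, 6, 7}, so row 4, column 2 must be 5.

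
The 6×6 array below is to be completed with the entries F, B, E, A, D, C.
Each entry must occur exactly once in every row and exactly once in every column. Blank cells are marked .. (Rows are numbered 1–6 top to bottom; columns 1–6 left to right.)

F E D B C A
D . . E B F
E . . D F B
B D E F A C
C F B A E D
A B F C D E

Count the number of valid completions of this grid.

Row 2, column 2: eliminating its row and column leaves {A, C}.
Row 2, column 3: eliminating its row and column leaves {A, C}.
Row 3, column 2: eliminating its row and column leaves {A, C}.
Row 3, column 3: eliminating its row and column leaves {A, C}.
Enumerating the assignments across these blanks that avoid any row or column repeat gives 2 completions.

2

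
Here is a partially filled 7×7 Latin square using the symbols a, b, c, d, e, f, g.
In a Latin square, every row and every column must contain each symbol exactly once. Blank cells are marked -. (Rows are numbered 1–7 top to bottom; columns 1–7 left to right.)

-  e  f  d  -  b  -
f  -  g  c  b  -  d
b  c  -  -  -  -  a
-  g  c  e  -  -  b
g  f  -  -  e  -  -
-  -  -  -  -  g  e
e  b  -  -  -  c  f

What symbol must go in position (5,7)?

Row 5 already has {e, f, g} and column 7 already has {a, b, d, e, f}, so row 5, column 7 must be c.

c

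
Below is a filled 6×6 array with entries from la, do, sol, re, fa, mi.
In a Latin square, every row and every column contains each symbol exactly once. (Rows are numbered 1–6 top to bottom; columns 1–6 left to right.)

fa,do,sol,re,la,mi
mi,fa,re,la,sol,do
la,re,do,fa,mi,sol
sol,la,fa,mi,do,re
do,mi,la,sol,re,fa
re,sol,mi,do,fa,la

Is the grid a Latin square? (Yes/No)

Each row is a permutation of the 6 symbols, and so is each column.

Yes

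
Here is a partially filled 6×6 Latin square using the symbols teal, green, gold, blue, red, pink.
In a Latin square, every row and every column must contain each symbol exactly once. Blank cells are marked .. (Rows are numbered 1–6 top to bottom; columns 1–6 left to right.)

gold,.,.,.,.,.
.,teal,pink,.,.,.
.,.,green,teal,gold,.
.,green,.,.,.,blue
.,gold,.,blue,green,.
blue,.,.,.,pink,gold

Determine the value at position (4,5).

red

Row 6, column 2: row 6 has {gold, blue, pink} and column 2 has {teal, green, gold}, leaving only red.
Row 6, column 3: row 6 has {gold, blue, red, pink} and column 3 has {green, pink}, leaving only teal.
Row 5, column 3: row 5 has {green, gold, blue} and column 3 has {teal, green, pink}, leaving only red.
Row 1, column 3: row 1 has {gold} and column 3 has {teal, green, red, pink}, leaving only blue.
Row 1, column 2: row 1 has {gold, blue} and column 2 has {teal, green, gold, red}, leaving only pink.
Row 3, column 2: row 3 has {teal, green, gold} and column 2 has {teal, green, gold, red, pink}, leaving only blue.
Row 4, column 3: row 4 has {green, blue} and column 3 has {teal, green, blue, red, pink}, leaving only gold.
Row 6, column 4: row 6 has {teal, gold, blue, red, pink} and column 4 has {teal, blue}, leaving only green.
Row 1, column 4: row 1 has {gold, blue, pink} and column 4 has {teal, green, blue}, leaving only red.
Row 1, column 5: row 1 has {gold, blue, red, pink} and column 5 has {green, gold, pink}, leaving only teal.
Row 4 already has {green, gold, blue} and column 5 already has {teal, green, gold, pink}, so row 4, column 5 must be red.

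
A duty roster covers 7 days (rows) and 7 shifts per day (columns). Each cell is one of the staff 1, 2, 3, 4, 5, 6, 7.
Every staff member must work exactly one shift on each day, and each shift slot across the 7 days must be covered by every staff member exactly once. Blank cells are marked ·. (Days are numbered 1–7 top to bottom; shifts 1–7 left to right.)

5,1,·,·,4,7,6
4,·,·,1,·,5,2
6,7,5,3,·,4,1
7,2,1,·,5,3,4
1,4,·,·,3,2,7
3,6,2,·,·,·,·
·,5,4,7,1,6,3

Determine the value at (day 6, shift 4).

Day 1, shift 3: day 1 has {1, 4, 5, 6, 7} and shift 3 has {1, 2, 4, 5}, leaving only 3.
Day 1, shift 4: day 1 has {1, 3, 4, 5, 6, 7} and shift 4 has {1, 3, 7}, leaving only 2.
Day 2, shift 2: day 2 has {1, 2, 4, 5} and shift 2 has {1, 2, 4, 5, 6, 7}, leaving only 3.
Day 3, shift 5: day 3 has {1, 3, 4, 5, 6, 7} and shift 5 has {1, 3, 4, 5}, leaving only 2.
Day 4, shift 4: day 4 has {1, 2, 3, 4, 5, 7} and shift 4 has {1, 2, 3, 7}, leaving only 6.
Day 5, shift 3: day 5 has {1, 2, 3, 4, 7} and shift 3 has {1, 2, 3, 4, 5}, leaving only 6.
Day 2, shift 3: day 2 has {1, 2, 3, 4, 5} and shift 3 has {1, 2, 3, 4, 5, 6}, leaving only 7.
Day 2, shift 5: day 2 has {1, 2, 3, 4, 5, 7} and shift 5 has {1, 2, 3, 4, 5}, leaving only 6.
Day 5, shift 4: day 5 has {1, 2, 3, 4, 6, 7} and shift 4 has {1, 2, 3, 6, 7}, leaving only 5.
Day 6 already has {2, 3, 6} and shift 4 already has {1, 2, 3, 5, 6, 7}, so day 6, shift 4 must be 4.

4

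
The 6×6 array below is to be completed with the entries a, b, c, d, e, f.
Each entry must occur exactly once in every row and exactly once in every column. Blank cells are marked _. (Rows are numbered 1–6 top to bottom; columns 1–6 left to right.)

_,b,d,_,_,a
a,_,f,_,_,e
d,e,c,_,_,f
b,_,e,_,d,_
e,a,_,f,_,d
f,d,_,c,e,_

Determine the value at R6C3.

a

Row 1, column 1: row 1 has {a, b, d} and column 1 has {a, b, d, e, f}, leaving only c.
Row 1, column 4: row 1 has {a, b, c, d} and column 4 has {c, f}, leaving only e.
Row 1, column 5: row 1 has {a, b, c, d, e} and column 5 has {d, e}, leaving only f.
Row 2, column 2: row 2 has {a, e, f} and column 2 has {a, b, d, e}, leaving only c.
Row 2, column 5: row 2 has {a, c, e, f} and column 5 has {d, e, f}, leaving only b.
Row 2, column 4: row 2 has {a, b, c, e, f} and column 4 has {c, e, f}, leaving only d.
Row 3, column 5: row 3 has {c, d, e, f} and column 5 has {b, d, e, f}, leaving only a.
Row 3, column 4: row 3 has {a, c, d, e, f} and column 4 has {c, d, e, f}, leaving only b.
Row 4, column 2: row 4 has {b, d, e} and column 2 has {a, b, c, d, e}, leaving only f.
Row 4, column 4: row 4 has {b, d, e, f} and column 4 has {b, c, d, e, f}, leaving only a.
Row 4, column 6: row 4 has {a, b, d, e, f} and column 6 has {a, d, e, f}, leaving only c.
Row 5, column 3: row 5 has {a, d, e, f} and column 3 has {c, d, e, f}, leaving only b.
Row 6 already has {c, d, e, f} and column 3 already has {b, c, d, e, f}, so row 6, column 3 must be a.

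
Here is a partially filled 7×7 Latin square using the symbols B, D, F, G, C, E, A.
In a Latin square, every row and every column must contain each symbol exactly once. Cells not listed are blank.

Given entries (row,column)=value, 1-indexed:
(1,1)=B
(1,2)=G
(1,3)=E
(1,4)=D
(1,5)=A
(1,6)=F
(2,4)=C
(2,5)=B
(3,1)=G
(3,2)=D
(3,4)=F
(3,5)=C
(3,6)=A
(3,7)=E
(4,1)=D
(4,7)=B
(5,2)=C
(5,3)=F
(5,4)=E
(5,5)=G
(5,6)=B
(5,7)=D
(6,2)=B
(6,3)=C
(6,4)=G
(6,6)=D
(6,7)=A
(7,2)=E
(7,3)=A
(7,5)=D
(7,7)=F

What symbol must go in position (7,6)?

G

Row 1, column 7: row 1 has {B, D, F, G, E, A} and column 7 has {B, D, F, E, A}, leaving only C.
Row 2, column 7: row 2 has {B, C} and column 7 has {B, D, F, C, E, A}, leaving only G.
Row 2, column 3: row 2 has {B, G, C} and column 3 has {F, C, E, A}, leaving only D.
Row 2, column 6: row 2 has {B, D, G, C} and column 6 has {B, D, F, A}, leaving only E.
Row 3, column 3: row 3 has {D, F, G, C, E, A} and column 3 has {D, F, C, E, A}, leaving only B.
Row 4, column 3: row 4 has {B, D} and column 3 has {B, D, F, C, E, A}, leaving only G.
Row 4, column 4: row 4 has {B, D, G} and column 4 has {D, F, G, C, E}, leaving only A.
Row 4, column 2: row 4 has {B, D, G, A} and column 2 has {B, D, G, C, E}, leaving only F.
Row 2, column 2: row 2 has {B, D, G, C, E} and column 2 has {B, D, F, G, C, E}, leaving only A.
Row 2, column 1: row 2 has {B, D, G, C, E, A} and column 1 has {B, D, G}, leaving only F.
Row 4, column 5: row 4 has {B, D, F, G, A} and column 5 has {B, D, G, C, A}, leaving only E.
Row 4, column 6: row 4 has {B, D, F, G, E, A} and column 6 has {B, D, F, E, A}, leaving only C.
Row 7 already has {D, F, E, A} and column 6 already has {B, D, F, C, E, A}, so row 7, column 6 must be G.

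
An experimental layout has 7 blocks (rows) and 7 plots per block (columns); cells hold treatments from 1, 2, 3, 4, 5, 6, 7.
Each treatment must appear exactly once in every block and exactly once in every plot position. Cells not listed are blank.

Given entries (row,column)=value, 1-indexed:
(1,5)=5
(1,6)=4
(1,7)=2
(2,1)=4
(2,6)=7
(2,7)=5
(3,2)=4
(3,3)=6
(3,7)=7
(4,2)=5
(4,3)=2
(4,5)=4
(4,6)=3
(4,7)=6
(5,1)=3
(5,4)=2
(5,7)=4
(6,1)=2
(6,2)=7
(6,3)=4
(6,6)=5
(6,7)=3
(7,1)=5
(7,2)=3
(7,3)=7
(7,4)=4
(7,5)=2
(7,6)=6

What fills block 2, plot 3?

1

Block 3, plot 1: block 3 has {4, 6, 7} and plot 1 has {2, 3, 4, 5}, leaving only 1.
Block 3, plot 5: block 3 has {1, 4, 6, 7} and plot 5 has {2, 4, 5}, leaving only 3.
Block 3, plot 4: block 3 has {1, 3, 4, 6, 7} and plot 4 has {2, 4}, leaving only 5.
Block 3, plot 6: block 3 has {1, 3, 4, 5, 6, 7} and plot 6 has {3, 4, 5, 6, 7}, leaving only 2.
Block 4, plot 1: block 4 has {2, 3, 4, 5, 6} and plot 1 has {1, 2, 3, 4, 5}, leaving only 7.
Block 1, plot 1: block 1 has {2, 4, 5} and plot 1 has {1, 2, 3, 4, 5, 7}, leaving only 6.
Block 1, plot 2: block 1 has {2, 4, 5, 6} and plot 2 has {3, 4, 5, 7}, leaving only 1.
Block 1, plot 3: block 1 has {1, 2, 4, 5, 6} and plot 3 has {2, 4, 6, 7}, leaving only 3.
Block 2 already has {4, 5, 7} and plot 3 already has {2, 3, 4, 6, 7}, so block 2, plot 3 must be 1.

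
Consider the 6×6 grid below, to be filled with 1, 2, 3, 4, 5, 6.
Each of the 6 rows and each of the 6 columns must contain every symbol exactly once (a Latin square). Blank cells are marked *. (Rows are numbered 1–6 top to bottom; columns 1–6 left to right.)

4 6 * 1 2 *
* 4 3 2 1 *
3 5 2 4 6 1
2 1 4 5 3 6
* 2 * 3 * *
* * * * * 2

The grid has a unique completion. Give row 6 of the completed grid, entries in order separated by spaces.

Row 6, column 2: row 6 has {2} and column 2 has {1, 2, 4, 5, 6}, leaving only 3.
Row 6, column 4: row 6 has {2, 3} and column 4 has {1, 2, 3, 4, 5}, leaving only 6.
Row 1, column 3: row 1 has {1, 2, 4, 6} and column 3 has {2, 3, 4}, leaving only 5.
Row 6, column 3: row 6 has {2, 3, 6} and column 3 has {2, 3, 4, 5}, leaving only 1.
Row 6, column 1: row 6 has {1, 2, 3, 6} and column 1 has {2, 3, 4}, leaving only 5.
Row 6, column 5: row 6 has {1, 2, 3, 5, 6} and column 5 has {1, 2, 3, 6}, leaving only 4.
So row 6 reads: 5 3 1 6 4 2.

5 3 1 6 4 2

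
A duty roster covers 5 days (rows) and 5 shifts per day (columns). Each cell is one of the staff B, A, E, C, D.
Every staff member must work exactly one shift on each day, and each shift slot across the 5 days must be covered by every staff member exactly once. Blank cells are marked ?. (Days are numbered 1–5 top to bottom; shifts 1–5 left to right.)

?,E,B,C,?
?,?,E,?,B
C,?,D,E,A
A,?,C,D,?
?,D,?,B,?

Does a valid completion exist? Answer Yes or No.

No

Day 1, shift 1: day 1 has {B, E, C} and shift 1 has {A, C}, so it must be D.
Now day 1, shift 5: day 1 together with shift 5 already contain {B, A, E, C, D} — every symbol — so nothing can go there. The grid has no valid completion.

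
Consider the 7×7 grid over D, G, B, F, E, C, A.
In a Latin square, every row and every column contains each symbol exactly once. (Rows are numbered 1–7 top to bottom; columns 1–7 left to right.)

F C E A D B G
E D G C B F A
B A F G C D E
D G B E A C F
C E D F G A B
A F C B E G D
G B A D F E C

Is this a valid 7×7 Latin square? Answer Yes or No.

Yes

Each row is a permutation of the 7 symbols, and so is each column.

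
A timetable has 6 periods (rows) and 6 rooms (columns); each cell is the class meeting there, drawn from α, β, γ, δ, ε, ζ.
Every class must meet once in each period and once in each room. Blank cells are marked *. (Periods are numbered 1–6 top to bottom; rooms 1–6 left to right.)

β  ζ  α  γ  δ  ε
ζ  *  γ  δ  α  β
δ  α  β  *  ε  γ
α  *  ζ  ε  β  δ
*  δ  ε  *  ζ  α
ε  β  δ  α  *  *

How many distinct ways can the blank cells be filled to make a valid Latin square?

1

Period 2, room 2: eliminating its period and room leaves {ε}.
Period 3, room 4: eliminating its period and room leaves {ζ}.
Period 4, room 2: eliminating its period and room leaves {γ}.
Period 5, room 1: eliminating its period and room leaves {γ}.
Period 5, room 4: eliminating its period and room leaves {β}.
Period 6, room 5: eliminating its period and room leaves {γ}.
Period 6, room 6: eliminating its period and room leaves {ζ}.
Only one assignment across all blanks avoids any period or room repeat, giving 1 completion.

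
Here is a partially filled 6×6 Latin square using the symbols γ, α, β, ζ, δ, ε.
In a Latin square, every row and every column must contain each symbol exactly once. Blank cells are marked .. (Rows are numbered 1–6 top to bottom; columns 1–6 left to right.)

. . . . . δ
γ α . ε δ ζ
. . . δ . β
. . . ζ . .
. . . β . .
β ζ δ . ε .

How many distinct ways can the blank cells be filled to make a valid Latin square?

46

Row 1, column 1: eliminating its row and column leaves {α, ζ, ε}.
Row 1, column 2: eliminating its row and column leaves {γ, β, ε}.
Row 1, column 3: eliminating its row and column leaves {γ, α, β, ζ, ε}.
Row 1, column 4: eliminating its row and column leaves {γ, α}.
Row 1, column 5: eliminating its row and column leaves {γ, α, β, ζ}.
Row 2, column 3: eliminating its row and column leaves {β}.
Row 3, column 1: eliminating its row and column leaves {α, ζ, ε}.
Row 3, column 2: eliminating its row and column leaves {γ, ε}.
Row 3, column 3: eliminating its row and column leaves {γ, α, ζ, ε}.
Row 3, column 5: eliminating its row and column leaves {γ, α, ζ}.
Row 4, column 1: eliminating its row and column leaves {α, δ, ε}.
Row 4, column 2: eliminating its row and column leaves {γ, β, δ, ε}.
Row 4, column 3: eliminating its row and column leaves {γ, α, β, ε}.
Row 4, column 5: eliminating its row and column leaves {γ, α, β}.
Row 4, column 6: eliminating its row and column leaves {γ, α, ε}.
Row 5, column 1: eliminating its row and column leaves {α, ζ, δ, ε}.
Row 5, column 2: eliminating its row and column leaves {γ, δ, ε}.
Row 5, column 3: eliminating its row and column leaves {γ, α, ζ, ε}.
Row 5, column 5: eliminating its row and column leaves {γ, α, ζ}.
Row 5, column 6: eliminating its row and column leaves {γ, α, ε}.
Row 6, column 4: eliminating its row and column leaves {γ, α}.
Row 6, column 6: eliminating its row and column leaves {γ, α}.
Enumerating the assignments across these blanks that avoid any row or column repeat gives 46 completions.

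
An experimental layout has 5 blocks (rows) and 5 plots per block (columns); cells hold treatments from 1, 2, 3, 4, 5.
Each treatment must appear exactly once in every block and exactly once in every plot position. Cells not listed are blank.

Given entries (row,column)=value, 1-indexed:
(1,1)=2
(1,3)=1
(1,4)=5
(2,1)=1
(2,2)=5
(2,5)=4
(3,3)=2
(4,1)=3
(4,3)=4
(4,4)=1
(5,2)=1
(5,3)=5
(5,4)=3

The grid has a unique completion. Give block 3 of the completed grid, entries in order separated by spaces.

Block 3, plot 4: block 3 has {2} and plot 4 has {1, 3, 5}, leaving only 4.
Block 3, plot 1: block 3 has {2, 4} and plot 1 has {1, 2, 3}, leaving only 5.
Block 3, plot 2: block 3 has {2, 4, 5} and plot 2 has {1, 5}, leaving only 3.
Block 3, plot 5: block 3 has {2, 3, 4, 5} and plot 5 has {4}, leaving only 1.
So block 3 reads: 5 3 2 4 1.

5 3 2 4 1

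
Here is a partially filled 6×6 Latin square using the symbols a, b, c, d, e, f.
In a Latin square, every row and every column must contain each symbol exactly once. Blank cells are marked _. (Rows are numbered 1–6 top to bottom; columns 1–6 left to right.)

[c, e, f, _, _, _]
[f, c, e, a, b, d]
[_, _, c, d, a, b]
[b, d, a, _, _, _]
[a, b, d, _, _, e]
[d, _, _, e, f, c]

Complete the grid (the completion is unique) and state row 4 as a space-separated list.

Row 4, column 6: row 4 has {a, b, d} and column 6 has {b, c, d, e}, leaving only f.
Row 4, column 4: row 4 has {a, b, d, f} and column 4 has {a, d, e}, leaving only c.
Row 4, column 5: row 4 has {a, b, c, d, f} and column 5 has {a, b, f}, leaving only e.
So row 4 reads: b d a c e f.

b d a c e f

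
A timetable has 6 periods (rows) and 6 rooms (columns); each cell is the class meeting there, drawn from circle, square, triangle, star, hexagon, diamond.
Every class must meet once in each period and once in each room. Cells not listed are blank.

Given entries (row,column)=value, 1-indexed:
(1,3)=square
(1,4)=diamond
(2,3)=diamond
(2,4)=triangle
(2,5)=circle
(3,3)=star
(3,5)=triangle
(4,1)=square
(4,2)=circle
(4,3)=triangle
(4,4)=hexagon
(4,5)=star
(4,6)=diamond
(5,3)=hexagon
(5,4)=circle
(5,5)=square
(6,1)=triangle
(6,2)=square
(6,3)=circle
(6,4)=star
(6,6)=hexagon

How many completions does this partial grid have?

3

Period 1, room 1: eliminating its period and room leaves {circle, star, hexagon}.
Period 1, room 2: eliminating its period and room leaves {triangle, star, hexagon}.
Period 1, room 5: eliminating its period and room leaves {hexagon}.
Period 1, room 6: eliminating its period and room leaves {circle, triangle, star}.
Period 2, room 1: eliminating its period and room leaves {star, hexagon}.
Period 2, room 2: eliminating its period and room leaves {star, hexagon}.
Period 2, room 6: eliminating its period and room leaves {square, star}.
Period 3, room 1: eliminating its period and room leaves {circle, hexagon, diamond}.
Period 3, room 2: eliminating its period and room leaves {hexagon, diamond}.
Period 3, room 4: eliminating its period and room leaves {square}.
Period 3, room 6: eliminating its period and room leaves {circle, square}.
Period 5, room 1: eliminating its period and room leaves {star, diamond}.
Period 5, room 2: eliminating its period and room leaves {triangle, star, diamond}.
Period 5, room 6: eliminating its period and room leaves {triangle, star}.
Period 6, room 5: eliminating its period and room leaves {diamond}.
Enumerating the assignments across these blanks that avoid any period or room repeat gives 3 completions.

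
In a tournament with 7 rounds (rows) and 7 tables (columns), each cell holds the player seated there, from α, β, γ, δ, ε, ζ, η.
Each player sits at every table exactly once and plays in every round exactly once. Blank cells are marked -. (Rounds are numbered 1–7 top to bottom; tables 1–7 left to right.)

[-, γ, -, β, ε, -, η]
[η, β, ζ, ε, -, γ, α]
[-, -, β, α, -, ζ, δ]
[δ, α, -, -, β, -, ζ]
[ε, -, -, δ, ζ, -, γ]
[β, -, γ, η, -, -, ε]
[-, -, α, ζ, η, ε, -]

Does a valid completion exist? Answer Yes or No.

Round 1, table 3: round 1 has {β, γ, ε, η} and table 3 has {α, β, γ, ζ}, so it must be δ.
Round 1, table 6: round 1 has {β, γ, δ, ε, η} and table 6 has {γ, ε, ζ}, so it must be α.
Round 1, table 1: round 1 has {α, β, γ, δ, ε, η} and table 1 has {β, δ, ε, η}, so it must be ζ.
Round 2, table 5: round 2 has {α, β, γ, ε, ζ, η} and table 5 has {β, ε, ζ, η}, so it must be δ.
Round 3, table 1: round 3 has {α, β, δ, ζ} and table 1 has {β, δ, ε, ζ, η}, so it must be γ.
Now round 3, table 5: round 3 together with table 5 already contain {α, β, γ, δ, ε, ζ, η} — every symbol — so nothing can go there. The grid has no valid completion.

No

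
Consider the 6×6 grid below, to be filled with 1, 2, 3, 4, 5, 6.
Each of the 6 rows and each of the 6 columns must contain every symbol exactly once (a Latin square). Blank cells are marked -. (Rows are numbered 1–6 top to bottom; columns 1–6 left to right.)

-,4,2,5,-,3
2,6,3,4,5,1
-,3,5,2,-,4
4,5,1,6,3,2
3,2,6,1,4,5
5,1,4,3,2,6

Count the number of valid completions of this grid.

2

Row 1, column 1: eliminating its row and column leaves {1, 6}.
Row 1, column 5: eliminating its row and column leaves {1, 6}.
Row 3, column 1: eliminating its row and column leaves {1, 6}.
Row 3, column 5: eliminating its row and column leaves {1, 6}.
Enumerating the assignments across these blanks that avoid any row or column repeat gives 2 completions.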